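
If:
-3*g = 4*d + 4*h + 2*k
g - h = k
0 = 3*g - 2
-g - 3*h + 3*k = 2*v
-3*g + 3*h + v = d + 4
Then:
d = -16/3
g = 2/3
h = 9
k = -25/3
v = -79/3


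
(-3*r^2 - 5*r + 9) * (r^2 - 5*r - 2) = -3*r^4 + 10*r^3 + 40*r^2 - 35*r - 18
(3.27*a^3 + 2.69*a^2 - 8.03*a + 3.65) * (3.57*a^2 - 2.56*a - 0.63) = 11.6739*a^5 + 1.2321*a^4 - 37.6136*a^3 + 31.8926*a^2 - 4.2851*a - 2.2995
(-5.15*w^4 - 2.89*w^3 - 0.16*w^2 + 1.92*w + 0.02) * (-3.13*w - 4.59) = 16.1195*w^5 + 32.6842*w^4 + 13.7659*w^3 - 5.2752*w^2 - 8.8754*w - 0.0918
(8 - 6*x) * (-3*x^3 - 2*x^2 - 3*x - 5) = 18*x^4 - 12*x^3 + 2*x^2 + 6*x - 40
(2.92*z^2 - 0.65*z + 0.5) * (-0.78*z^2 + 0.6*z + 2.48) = -2.2776*z^4 + 2.259*z^3 + 6.4616*z^2 - 1.312*z + 1.24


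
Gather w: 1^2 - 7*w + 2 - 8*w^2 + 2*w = -8*w^2 - 5*w + 3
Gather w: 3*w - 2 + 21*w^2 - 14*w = 21*w^2 - 11*w - 2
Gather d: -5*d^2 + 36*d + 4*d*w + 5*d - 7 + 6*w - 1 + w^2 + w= -5*d^2 + d*(4*w + 41) + w^2 + 7*w - 8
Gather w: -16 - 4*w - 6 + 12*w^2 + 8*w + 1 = 12*w^2 + 4*w - 21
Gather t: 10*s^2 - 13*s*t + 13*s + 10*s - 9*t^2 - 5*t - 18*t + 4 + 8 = 10*s^2 + 23*s - 9*t^2 + t*(-13*s - 23) + 12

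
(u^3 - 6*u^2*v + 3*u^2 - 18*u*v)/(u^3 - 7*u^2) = (u^2 - 6*u*v + 3*u - 18*v)/(u*(u - 7))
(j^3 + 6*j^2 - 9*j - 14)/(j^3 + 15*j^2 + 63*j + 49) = (j - 2)/(j + 7)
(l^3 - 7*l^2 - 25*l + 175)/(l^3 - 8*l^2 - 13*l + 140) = (l + 5)/(l + 4)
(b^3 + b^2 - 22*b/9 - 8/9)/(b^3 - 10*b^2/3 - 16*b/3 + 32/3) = (b + 1/3)/(b - 4)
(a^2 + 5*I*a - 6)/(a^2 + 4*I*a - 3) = (a + 2*I)/(a + I)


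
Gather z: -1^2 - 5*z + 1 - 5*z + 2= 2 - 10*z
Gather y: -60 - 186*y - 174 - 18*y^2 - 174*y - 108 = -18*y^2 - 360*y - 342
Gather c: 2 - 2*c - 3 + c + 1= -c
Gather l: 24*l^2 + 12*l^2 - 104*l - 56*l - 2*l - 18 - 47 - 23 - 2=36*l^2 - 162*l - 90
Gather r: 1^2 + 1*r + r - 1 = 2*r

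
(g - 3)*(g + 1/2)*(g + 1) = g^3 - 3*g^2/2 - 4*g - 3/2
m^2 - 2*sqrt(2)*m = m*(m - 2*sqrt(2))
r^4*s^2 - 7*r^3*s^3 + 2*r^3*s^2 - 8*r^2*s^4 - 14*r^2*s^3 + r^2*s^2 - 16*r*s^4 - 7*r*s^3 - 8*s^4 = (r - 8*s)*(r + s)*(r*s + s)^2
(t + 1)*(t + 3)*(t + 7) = t^3 + 11*t^2 + 31*t + 21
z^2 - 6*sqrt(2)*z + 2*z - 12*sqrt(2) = (z + 2)*(z - 6*sqrt(2))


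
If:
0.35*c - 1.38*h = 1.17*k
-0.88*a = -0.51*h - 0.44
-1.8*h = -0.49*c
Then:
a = 0.5 - 7.19163223140496*k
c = -45.5844155844156*k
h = -12.4090909090909*k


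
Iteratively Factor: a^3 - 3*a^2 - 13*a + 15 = (a + 3)*(a^2 - 6*a + 5) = (a - 5)*(a + 3)*(a - 1)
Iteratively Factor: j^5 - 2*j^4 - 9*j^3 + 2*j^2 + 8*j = (j + 1)*(j^4 - 3*j^3 - 6*j^2 + 8*j) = (j - 1)*(j + 1)*(j^3 - 2*j^2 - 8*j) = j*(j - 1)*(j + 1)*(j^2 - 2*j - 8) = j*(j - 4)*(j - 1)*(j + 1)*(j + 2)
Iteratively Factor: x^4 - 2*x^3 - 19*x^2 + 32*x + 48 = (x + 4)*(x^3 - 6*x^2 + 5*x + 12) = (x + 1)*(x + 4)*(x^2 - 7*x + 12) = (x - 3)*(x + 1)*(x + 4)*(x - 4)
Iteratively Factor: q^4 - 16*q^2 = (q)*(q^3 - 16*q) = q^2*(q^2 - 16) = q^2*(q + 4)*(q - 4)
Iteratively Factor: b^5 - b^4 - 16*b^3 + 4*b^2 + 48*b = (b - 2)*(b^4 + b^3 - 14*b^2 - 24*b) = (b - 4)*(b - 2)*(b^3 + 5*b^2 + 6*b) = b*(b - 4)*(b - 2)*(b^2 + 5*b + 6) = b*(b - 4)*(b - 2)*(b + 3)*(b + 2)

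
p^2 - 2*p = p*(p - 2)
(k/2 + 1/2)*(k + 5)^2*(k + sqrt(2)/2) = k^4/2 + sqrt(2)*k^3/4 + 11*k^3/2 + 11*sqrt(2)*k^2/4 + 35*k^2/2 + 35*sqrt(2)*k/4 + 25*k/2 + 25*sqrt(2)/4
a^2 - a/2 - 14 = (a - 4)*(a + 7/2)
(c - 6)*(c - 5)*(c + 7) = c^3 - 4*c^2 - 47*c + 210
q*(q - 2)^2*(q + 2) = q^4 - 2*q^3 - 4*q^2 + 8*q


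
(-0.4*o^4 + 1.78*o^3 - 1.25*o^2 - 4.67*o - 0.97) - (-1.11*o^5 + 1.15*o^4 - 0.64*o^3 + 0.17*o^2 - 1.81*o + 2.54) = 1.11*o^5 - 1.55*o^4 + 2.42*o^3 - 1.42*o^2 - 2.86*o - 3.51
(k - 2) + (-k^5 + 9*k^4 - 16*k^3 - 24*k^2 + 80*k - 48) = -k^5 + 9*k^4 - 16*k^3 - 24*k^2 + 81*k - 50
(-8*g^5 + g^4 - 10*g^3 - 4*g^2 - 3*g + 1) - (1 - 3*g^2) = -8*g^5 + g^4 - 10*g^3 - g^2 - 3*g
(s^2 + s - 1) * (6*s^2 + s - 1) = 6*s^4 + 7*s^3 - 6*s^2 - 2*s + 1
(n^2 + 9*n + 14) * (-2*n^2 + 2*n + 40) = -2*n^4 - 16*n^3 + 30*n^2 + 388*n + 560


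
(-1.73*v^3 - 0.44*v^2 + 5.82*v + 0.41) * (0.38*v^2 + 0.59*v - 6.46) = -0.6574*v^5 - 1.1879*v^4 + 13.1278*v^3 + 6.432*v^2 - 37.3553*v - 2.6486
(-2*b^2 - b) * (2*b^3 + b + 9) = -4*b^5 - 2*b^4 - 2*b^3 - 19*b^2 - 9*b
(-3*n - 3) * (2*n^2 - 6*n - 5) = -6*n^3 + 12*n^2 + 33*n + 15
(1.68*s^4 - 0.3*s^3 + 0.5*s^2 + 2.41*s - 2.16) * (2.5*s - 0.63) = 4.2*s^5 - 1.8084*s^4 + 1.439*s^3 + 5.71*s^2 - 6.9183*s + 1.3608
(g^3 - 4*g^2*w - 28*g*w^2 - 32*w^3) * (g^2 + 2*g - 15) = g^5 - 4*g^4*w + 2*g^4 - 28*g^3*w^2 - 8*g^3*w - 15*g^3 - 32*g^2*w^3 - 56*g^2*w^2 + 60*g^2*w - 64*g*w^3 + 420*g*w^2 + 480*w^3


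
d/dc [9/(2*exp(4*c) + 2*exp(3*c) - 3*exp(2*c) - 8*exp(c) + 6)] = (-72*exp(3*c) - 54*exp(2*c) + 54*exp(c) + 72)*exp(c)/(2*exp(4*c) + 2*exp(3*c) - 3*exp(2*c) - 8*exp(c) + 6)^2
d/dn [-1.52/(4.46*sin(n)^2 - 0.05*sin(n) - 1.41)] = (13.5584*sin(n) - 0.076)*cos(n)/(-4.46*sin(n)^2 + 0.05*sin(n) + 1.41)^2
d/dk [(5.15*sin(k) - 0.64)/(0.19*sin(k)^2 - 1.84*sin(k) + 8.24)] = (-0.9785*sin(k)^2 + 0.2432*sin(k) + 41.2584)*cos(k)/(0.0361*sin(k)^4 - 0.6992*sin(k)^3 + 6.5168*sin(k)^2 - 30.3232*sin(k) + 67.8976)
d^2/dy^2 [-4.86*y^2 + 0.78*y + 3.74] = -9.72000000000000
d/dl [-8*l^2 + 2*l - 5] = 2 - 16*l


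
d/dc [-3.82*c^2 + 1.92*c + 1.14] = 1.92 - 7.64*c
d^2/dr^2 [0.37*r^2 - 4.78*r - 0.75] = 0.740000000000000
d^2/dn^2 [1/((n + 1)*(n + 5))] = 2*((n + 1)^2 + (n + 1)*(n + 5) + (n + 5)^2)/((n + 1)^3*(n + 5)^3)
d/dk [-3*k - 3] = -3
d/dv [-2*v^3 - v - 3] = -6*v^2 - 1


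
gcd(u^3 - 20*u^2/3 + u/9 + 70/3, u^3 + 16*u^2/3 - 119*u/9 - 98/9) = u - 7/3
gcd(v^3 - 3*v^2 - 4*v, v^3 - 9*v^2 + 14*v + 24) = v^2 - 3*v - 4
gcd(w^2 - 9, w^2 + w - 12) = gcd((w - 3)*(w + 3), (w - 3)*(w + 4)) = w - 3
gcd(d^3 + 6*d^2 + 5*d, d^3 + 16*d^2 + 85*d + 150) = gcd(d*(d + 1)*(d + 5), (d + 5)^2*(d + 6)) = d + 5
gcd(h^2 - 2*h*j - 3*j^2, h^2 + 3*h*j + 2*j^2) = h + j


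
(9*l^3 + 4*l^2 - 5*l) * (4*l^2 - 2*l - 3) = 36*l^5 - 2*l^4 - 55*l^3 - 2*l^2 + 15*l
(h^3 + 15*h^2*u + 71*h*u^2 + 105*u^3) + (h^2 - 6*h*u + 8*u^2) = h^3 + 15*h^2*u + h^2 + 71*h*u^2 - 6*h*u + 105*u^3 + 8*u^2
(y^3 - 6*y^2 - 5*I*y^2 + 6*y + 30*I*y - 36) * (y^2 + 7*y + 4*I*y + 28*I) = y^5 + y^4 - I*y^4 - 16*y^3 - I*y^3 + 26*y^2 + 66*I*y^2 - 1092*y + 24*I*y - 1008*I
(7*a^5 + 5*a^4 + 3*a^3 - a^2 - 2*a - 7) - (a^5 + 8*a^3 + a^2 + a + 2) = 6*a^5 + 5*a^4 - 5*a^3 - 2*a^2 - 3*a - 9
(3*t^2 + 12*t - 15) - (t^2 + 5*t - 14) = 2*t^2 + 7*t - 1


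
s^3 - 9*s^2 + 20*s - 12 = (s - 6)*(s - 2)*(s - 1)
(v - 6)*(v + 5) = v^2 - v - 30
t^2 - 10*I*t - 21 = (t - 7*I)*(t - 3*I)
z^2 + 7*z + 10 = (z + 2)*(z + 5)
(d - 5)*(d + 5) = d^2 - 25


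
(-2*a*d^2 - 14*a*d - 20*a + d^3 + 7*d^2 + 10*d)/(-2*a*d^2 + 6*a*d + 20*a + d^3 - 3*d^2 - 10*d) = (d + 5)/(d - 5)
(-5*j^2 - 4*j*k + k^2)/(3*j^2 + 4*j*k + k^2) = (-5*j + k)/(3*j + k)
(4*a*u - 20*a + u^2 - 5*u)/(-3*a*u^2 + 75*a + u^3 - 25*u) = (4*a + u)/(-3*a*u - 15*a + u^2 + 5*u)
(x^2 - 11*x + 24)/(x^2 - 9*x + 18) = (x - 8)/(x - 6)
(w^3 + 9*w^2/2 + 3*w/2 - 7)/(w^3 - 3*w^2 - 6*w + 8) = (w + 7/2)/(w - 4)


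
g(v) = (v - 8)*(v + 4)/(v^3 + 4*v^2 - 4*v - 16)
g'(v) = (v - 8)*(v + 4)*(-3*v^2 - 8*v + 4)/(v^3 + 4*v^2 - 4*v - 16)^2 + (v - 8)/(v^3 + 4*v^2 - 4*v - 16) + (v + 4)/(v^3 + 4*v^2 - 4*v - 16)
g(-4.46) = -0.78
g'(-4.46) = -0.38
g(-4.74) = -0.69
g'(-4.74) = -0.30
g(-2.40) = -5.91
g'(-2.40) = -15.55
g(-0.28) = 2.11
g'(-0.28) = -0.56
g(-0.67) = 2.44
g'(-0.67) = -1.20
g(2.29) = -4.59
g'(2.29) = 17.70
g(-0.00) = 2.00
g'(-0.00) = -0.25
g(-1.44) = 4.90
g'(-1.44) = -7.85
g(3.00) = -1.00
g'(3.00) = 1.40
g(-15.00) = -0.10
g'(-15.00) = -0.00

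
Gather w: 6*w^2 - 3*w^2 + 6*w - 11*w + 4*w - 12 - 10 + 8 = 3*w^2 - w - 14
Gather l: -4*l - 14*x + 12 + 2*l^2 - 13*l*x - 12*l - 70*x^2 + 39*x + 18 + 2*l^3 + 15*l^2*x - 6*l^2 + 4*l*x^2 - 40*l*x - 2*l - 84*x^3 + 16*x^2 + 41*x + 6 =2*l^3 + l^2*(15*x - 4) + l*(4*x^2 - 53*x - 18) - 84*x^3 - 54*x^2 + 66*x + 36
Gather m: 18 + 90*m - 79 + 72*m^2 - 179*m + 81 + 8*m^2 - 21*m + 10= 80*m^2 - 110*m + 30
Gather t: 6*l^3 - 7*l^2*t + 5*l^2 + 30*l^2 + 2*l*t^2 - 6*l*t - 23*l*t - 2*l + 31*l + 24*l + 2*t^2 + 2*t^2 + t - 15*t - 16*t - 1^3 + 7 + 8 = 6*l^3 + 35*l^2 + 53*l + t^2*(2*l + 4) + t*(-7*l^2 - 29*l - 30) + 14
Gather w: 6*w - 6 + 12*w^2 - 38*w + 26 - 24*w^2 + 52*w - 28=-12*w^2 + 20*w - 8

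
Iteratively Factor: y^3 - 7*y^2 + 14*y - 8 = (y - 1)*(y^2 - 6*y + 8) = (y - 4)*(y - 1)*(y - 2)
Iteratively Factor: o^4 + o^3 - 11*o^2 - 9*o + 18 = (o - 1)*(o^3 + 2*o^2 - 9*o - 18) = (o - 1)*(o + 2)*(o^2 - 9) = (o - 1)*(o + 2)*(o + 3)*(o - 3)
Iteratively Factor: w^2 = (w)*(w)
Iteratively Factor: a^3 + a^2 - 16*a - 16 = (a + 4)*(a^2 - 3*a - 4) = (a - 4)*(a + 4)*(a + 1)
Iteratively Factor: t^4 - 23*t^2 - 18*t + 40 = (t + 2)*(t^3 - 2*t^2 - 19*t + 20) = (t + 2)*(t + 4)*(t^2 - 6*t + 5) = (t - 5)*(t + 2)*(t + 4)*(t - 1)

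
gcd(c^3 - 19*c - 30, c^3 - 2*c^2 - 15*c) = c^2 - 2*c - 15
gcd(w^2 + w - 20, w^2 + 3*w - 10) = w + 5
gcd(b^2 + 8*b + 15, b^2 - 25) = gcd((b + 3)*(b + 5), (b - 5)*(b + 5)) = b + 5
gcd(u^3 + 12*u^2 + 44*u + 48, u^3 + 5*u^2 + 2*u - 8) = u^2 + 6*u + 8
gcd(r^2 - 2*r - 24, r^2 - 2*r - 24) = r^2 - 2*r - 24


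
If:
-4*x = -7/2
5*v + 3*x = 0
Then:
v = -21/40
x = 7/8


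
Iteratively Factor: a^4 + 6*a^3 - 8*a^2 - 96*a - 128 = (a - 4)*(a^3 + 10*a^2 + 32*a + 32) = (a - 4)*(a + 4)*(a^2 + 6*a + 8) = (a - 4)*(a + 2)*(a + 4)*(a + 4)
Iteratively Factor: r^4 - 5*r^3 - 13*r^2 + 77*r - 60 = (r - 3)*(r^3 - 2*r^2 - 19*r + 20) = (r - 3)*(r - 1)*(r^2 - r - 20) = (r - 5)*(r - 3)*(r - 1)*(r + 4)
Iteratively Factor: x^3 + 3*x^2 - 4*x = (x)*(x^2 + 3*x - 4) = x*(x + 4)*(x - 1)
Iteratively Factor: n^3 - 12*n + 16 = (n + 4)*(n^2 - 4*n + 4) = (n - 2)*(n + 4)*(n - 2)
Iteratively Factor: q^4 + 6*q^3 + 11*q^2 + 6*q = (q)*(q^3 + 6*q^2 + 11*q + 6) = q*(q + 2)*(q^2 + 4*q + 3) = q*(q + 1)*(q + 2)*(q + 3)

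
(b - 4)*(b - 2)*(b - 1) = b^3 - 7*b^2 + 14*b - 8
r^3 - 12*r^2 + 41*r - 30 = (r - 6)*(r - 5)*(r - 1)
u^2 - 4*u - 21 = (u - 7)*(u + 3)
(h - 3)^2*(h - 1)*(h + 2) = h^4 - 5*h^3 + h^2 + 21*h - 18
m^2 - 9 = (m - 3)*(m + 3)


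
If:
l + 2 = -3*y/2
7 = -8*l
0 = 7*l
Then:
No Solution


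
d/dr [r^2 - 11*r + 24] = 2*r - 11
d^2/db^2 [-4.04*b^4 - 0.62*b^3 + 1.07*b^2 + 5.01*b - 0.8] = -48.48*b^2 - 3.72*b + 2.14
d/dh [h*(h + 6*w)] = 2*h + 6*w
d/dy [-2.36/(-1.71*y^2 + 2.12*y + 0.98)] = (5.0032 - 8.0712*y)/(-1.71*y^2 + 2.12*y + 0.98)^2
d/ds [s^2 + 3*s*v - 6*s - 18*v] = 2*s + 3*v - 6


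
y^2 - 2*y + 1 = (y - 1)^2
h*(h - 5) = h^2 - 5*h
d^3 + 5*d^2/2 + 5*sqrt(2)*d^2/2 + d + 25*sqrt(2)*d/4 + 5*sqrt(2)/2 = (d + 1/2)*(d + 2)*(d + 5*sqrt(2)/2)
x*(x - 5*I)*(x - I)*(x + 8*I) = x^4 + 2*I*x^3 + 43*x^2 - 40*I*x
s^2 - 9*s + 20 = (s - 5)*(s - 4)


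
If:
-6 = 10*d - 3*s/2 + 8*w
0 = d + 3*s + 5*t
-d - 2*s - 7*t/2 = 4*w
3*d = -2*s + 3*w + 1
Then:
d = -820/1783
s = 2300/1783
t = -1216/1783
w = 119/1783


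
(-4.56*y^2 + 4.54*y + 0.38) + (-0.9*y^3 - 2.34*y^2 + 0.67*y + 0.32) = -0.9*y^3 - 6.9*y^2 + 5.21*y + 0.7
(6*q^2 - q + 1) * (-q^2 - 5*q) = -6*q^4 - 29*q^3 + 4*q^2 - 5*q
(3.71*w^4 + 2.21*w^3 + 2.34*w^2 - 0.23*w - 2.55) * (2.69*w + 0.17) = 9.9799*w^5 + 6.5756*w^4 + 6.6703*w^3 - 0.2209*w^2 - 6.8986*w - 0.4335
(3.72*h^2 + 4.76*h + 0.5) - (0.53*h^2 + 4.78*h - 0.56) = 3.19*h^2 - 0.0200000000000005*h + 1.06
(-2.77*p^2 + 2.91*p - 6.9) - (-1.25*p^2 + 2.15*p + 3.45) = -1.52*p^2 + 0.76*p - 10.35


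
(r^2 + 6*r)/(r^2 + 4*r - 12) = r/(r - 2)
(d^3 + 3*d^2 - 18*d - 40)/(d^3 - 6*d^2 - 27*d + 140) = (d + 2)/(d - 7)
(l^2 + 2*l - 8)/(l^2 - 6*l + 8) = (l + 4)/(l - 4)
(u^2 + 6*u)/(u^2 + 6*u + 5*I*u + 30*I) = u/(u + 5*I)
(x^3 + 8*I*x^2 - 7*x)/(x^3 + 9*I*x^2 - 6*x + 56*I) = x*(x + I)/(x^2 + 2*I*x + 8)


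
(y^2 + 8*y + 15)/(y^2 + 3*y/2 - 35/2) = 2*(y + 3)/(2*y - 7)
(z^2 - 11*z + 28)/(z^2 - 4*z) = (z - 7)/z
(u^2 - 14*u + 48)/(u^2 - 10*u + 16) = (u - 6)/(u - 2)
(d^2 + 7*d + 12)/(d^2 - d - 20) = (d + 3)/(d - 5)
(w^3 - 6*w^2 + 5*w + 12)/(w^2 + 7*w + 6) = (w^2 - 7*w + 12)/(w + 6)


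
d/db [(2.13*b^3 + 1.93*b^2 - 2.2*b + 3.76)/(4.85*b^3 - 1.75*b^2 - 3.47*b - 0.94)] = (-13.088*b^4 + 6.55779999999999*b^3 - 71.2617*b^2 + 9.5316*b + 15.1152)/(23.5225*b^6 - 16.975*b^5 - 30.5965*b^4 + 3.027*b^3 + 15.3309*b^2 + 6.5236*b + 0.8836)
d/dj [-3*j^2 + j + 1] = 1 - 6*j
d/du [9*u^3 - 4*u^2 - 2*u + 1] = 27*u^2 - 8*u - 2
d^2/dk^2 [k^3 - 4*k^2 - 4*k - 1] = 6*k - 8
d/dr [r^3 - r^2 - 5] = r*(3*r - 2)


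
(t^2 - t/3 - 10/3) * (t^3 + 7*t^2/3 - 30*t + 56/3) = t^5 + 2*t^4 - 307*t^3/9 + 188*t^2/9 + 844*t/9 - 560/9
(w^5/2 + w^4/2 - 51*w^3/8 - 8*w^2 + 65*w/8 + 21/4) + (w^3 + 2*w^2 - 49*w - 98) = w^5/2 + w^4/2 - 43*w^3/8 - 6*w^2 - 327*w/8 - 371/4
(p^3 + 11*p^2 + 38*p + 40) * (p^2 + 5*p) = p^5 + 16*p^4 + 93*p^3 + 230*p^2 + 200*p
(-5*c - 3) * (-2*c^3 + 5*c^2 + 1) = 10*c^4 - 19*c^3 - 15*c^2 - 5*c - 3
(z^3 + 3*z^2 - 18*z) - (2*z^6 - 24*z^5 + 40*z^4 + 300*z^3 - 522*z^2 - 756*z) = -2*z^6 + 24*z^5 - 40*z^4 - 299*z^3 + 525*z^2 + 738*z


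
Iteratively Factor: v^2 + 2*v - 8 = (v + 4)*(v - 2)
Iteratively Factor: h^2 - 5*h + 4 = (h - 4)*(h - 1)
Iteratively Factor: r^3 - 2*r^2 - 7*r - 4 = (r - 4)*(r^2 + 2*r + 1) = (r - 4)*(r + 1)*(r + 1)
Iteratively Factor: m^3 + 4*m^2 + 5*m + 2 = (m + 1)*(m^2 + 3*m + 2) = (m + 1)*(m + 2)*(m + 1)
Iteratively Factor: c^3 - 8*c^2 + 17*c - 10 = (c - 2)*(c^2 - 6*c + 5) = (c - 2)*(c - 1)*(c - 5)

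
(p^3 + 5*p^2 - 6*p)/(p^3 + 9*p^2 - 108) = p*(p - 1)/(p^2 + 3*p - 18)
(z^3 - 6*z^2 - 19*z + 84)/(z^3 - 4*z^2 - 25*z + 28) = (z - 3)/(z - 1)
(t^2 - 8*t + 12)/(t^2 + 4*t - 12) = (t - 6)/(t + 6)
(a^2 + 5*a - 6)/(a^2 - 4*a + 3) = (a + 6)/(a - 3)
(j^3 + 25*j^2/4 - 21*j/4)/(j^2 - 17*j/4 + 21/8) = 2*j*(j + 7)/(2*j - 7)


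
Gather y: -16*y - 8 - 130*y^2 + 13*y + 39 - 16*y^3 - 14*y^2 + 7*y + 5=-16*y^3 - 144*y^2 + 4*y + 36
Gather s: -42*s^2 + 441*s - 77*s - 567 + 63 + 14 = -42*s^2 + 364*s - 490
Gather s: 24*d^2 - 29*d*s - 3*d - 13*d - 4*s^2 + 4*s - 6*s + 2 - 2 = 24*d^2 - 16*d - 4*s^2 + s*(-29*d - 2)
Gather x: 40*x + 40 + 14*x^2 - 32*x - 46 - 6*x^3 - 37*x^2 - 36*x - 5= -6*x^3 - 23*x^2 - 28*x - 11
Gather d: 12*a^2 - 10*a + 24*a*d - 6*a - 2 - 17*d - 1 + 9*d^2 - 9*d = 12*a^2 - 16*a + 9*d^2 + d*(24*a - 26) - 3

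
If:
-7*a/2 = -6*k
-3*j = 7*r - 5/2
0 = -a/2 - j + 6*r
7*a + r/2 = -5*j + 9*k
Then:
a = -305/108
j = 215/216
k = -2135/1296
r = -5/72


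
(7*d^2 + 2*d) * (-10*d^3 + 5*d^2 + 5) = -70*d^5 + 15*d^4 + 10*d^3 + 35*d^2 + 10*d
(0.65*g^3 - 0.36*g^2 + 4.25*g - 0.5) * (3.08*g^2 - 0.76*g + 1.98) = 2.002*g^5 - 1.6028*g^4 + 14.6506*g^3 - 5.4828*g^2 + 8.795*g - 0.99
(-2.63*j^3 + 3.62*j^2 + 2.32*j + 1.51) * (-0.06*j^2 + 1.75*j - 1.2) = 0.1578*j^5 - 4.8197*j^4 + 9.3518*j^3 - 0.374600000000001*j^2 - 0.1415*j - 1.812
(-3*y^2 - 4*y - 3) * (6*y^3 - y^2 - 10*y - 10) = -18*y^5 - 21*y^4 + 16*y^3 + 73*y^2 + 70*y + 30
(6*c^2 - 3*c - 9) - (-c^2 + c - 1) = 7*c^2 - 4*c - 8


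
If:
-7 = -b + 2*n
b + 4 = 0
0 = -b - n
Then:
No Solution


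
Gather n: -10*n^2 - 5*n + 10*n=-10*n^2 + 5*n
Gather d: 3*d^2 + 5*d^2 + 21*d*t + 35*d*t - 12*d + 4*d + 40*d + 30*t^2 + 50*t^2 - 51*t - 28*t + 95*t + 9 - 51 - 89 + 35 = 8*d^2 + d*(56*t + 32) + 80*t^2 + 16*t - 96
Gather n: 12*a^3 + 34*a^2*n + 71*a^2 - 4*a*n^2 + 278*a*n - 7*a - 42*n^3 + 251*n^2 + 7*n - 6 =12*a^3 + 71*a^2 - 7*a - 42*n^3 + n^2*(251 - 4*a) + n*(34*a^2 + 278*a + 7) - 6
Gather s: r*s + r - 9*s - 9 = r + s*(r - 9) - 9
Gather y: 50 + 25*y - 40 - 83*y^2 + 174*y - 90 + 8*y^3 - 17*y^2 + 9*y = 8*y^3 - 100*y^2 + 208*y - 80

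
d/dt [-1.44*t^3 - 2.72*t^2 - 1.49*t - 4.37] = -4.32*t^2 - 5.44*t - 1.49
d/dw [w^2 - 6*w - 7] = 2*w - 6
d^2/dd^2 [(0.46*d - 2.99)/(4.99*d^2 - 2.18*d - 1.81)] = ((31.8458 - 13.7724*d)*(-4.99*d^2 + 2.18*d + 1.81) - (0.46*d - 2.99)*(9.98*d - 2.18)*(19.96*d - 4.36))/(-4.99*d^2 + 2.18*d + 1.81)^3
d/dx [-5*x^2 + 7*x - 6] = 7 - 10*x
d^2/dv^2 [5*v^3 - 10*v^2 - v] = 30*v - 20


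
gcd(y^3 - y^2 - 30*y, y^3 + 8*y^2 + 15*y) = y^2 + 5*y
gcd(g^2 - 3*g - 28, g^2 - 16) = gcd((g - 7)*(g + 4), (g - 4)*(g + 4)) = g + 4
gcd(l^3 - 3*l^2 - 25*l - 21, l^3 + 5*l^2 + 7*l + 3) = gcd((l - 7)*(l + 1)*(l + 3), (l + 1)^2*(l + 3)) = l^2 + 4*l + 3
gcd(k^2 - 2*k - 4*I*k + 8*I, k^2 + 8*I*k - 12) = 1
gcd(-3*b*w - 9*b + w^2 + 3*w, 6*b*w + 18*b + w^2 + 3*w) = w + 3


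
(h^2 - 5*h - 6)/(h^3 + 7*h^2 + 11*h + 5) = (h - 6)/(h^2 + 6*h + 5)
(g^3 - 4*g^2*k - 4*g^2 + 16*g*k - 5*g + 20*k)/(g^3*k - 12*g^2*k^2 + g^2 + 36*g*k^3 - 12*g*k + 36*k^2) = (g^3 - 4*g^2*k - 4*g^2 + 16*g*k - 5*g + 20*k)/(g^3*k - 12*g^2*k^2 + g^2 + 36*g*k^3 - 12*g*k + 36*k^2)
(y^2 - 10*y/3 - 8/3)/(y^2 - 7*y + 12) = (y + 2/3)/(y - 3)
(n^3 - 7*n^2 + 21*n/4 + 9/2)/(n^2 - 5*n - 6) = (n^2 - n - 3/4)/(n + 1)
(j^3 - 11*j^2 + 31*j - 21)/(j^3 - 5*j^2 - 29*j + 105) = (j - 1)/(j + 5)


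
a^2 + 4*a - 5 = (a - 1)*(a + 5)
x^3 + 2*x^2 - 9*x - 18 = (x - 3)*(x + 2)*(x + 3)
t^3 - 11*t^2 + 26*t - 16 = (t - 8)*(t - 2)*(t - 1)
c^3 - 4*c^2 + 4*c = c*(c - 2)^2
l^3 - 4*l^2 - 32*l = l*(l - 8)*(l + 4)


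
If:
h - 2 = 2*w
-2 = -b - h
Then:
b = -2*w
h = 2*w + 2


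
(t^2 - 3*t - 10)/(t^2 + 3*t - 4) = (t^2 - 3*t - 10)/(t^2 + 3*t - 4)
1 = 1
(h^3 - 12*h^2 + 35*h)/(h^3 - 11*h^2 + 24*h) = (h^2 - 12*h + 35)/(h^2 - 11*h + 24)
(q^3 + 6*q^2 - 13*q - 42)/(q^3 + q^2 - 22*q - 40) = (q^2 + 4*q - 21)/(q^2 - q - 20)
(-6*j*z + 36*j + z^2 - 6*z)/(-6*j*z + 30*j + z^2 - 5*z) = (z - 6)/(z - 5)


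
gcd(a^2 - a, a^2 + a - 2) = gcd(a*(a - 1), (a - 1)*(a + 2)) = a - 1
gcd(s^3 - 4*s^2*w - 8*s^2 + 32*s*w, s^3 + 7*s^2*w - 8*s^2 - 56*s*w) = s^2 - 8*s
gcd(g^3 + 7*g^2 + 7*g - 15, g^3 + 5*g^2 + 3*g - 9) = g^2 + 2*g - 3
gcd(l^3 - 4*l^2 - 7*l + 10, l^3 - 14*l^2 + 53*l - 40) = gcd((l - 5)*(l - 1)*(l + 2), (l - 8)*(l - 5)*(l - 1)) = l^2 - 6*l + 5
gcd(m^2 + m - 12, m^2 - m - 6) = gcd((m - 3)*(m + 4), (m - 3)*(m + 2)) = m - 3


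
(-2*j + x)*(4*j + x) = -8*j^2 + 2*j*x + x^2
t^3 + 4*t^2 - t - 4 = (t - 1)*(t + 1)*(t + 4)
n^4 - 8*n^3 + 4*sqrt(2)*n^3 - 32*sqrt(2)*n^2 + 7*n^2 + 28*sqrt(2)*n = n*(n - 7)*(n - 1)*(n + 4*sqrt(2))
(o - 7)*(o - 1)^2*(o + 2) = o^4 - 7*o^3 - 3*o^2 + 23*o - 14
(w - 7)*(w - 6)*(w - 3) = w^3 - 16*w^2 + 81*w - 126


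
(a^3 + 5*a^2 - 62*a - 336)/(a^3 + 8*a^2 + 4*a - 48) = (a^2 - a - 56)/(a^2 + 2*a - 8)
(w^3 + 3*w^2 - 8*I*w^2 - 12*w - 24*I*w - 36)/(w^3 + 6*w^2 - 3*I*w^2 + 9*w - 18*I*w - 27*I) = (w^2 - 8*I*w - 12)/(w^2 + 3*w*(1 - I) - 9*I)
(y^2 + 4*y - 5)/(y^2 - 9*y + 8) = (y + 5)/(y - 8)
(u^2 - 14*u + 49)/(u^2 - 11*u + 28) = (u - 7)/(u - 4)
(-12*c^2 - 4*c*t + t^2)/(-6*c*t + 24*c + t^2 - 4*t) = (2*c + t)/(t - 4)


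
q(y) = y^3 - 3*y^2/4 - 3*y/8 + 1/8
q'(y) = 3*y^2 - 3*y/2 - 3/8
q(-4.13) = -81.56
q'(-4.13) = 56.99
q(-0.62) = -0.17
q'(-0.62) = 1.71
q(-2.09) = -11.50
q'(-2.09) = 15.86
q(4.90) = 97.93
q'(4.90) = 64.30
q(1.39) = 0.84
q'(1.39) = 3.34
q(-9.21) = -841.27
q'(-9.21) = 267.91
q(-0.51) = -0.01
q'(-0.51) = 1.17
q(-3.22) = -39.83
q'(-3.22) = 35.56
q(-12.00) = -1831.38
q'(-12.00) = 449.62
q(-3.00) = -32.50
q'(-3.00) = 31.12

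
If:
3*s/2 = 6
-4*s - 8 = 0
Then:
No Solution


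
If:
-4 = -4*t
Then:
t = 1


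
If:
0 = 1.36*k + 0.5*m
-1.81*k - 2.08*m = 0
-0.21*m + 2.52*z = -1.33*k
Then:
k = 0.00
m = 0.00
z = 0.00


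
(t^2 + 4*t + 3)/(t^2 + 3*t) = (t + 1)/t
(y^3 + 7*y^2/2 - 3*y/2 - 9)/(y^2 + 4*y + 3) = (y^2 + y/2 - 3)/(y + 1)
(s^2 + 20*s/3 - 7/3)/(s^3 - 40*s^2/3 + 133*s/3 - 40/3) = (s + 7)/(s^2 - 13*s + 40)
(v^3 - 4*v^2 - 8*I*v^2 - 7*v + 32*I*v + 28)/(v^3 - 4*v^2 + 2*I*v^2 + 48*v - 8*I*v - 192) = (v^2 - 8*I*v - 7)/(v^2 + 2*I*v + 48)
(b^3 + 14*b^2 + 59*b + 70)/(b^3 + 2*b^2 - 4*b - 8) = (b^2 + 12*b + 35)/(b^2 - 4)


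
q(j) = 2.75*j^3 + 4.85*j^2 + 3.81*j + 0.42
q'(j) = 8.25*j^2 + 9.7*j + 3.81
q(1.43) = 23.83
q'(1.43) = 34.55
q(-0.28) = -0.33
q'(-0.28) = 1.74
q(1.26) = 18.42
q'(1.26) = 29.13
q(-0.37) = -0.47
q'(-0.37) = 1.35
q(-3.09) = -46.18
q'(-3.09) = 52.61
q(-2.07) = -11.08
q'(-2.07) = 19.08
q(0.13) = 1.00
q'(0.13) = 5.21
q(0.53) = 4.21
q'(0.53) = 11.27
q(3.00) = 129.75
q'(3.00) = 107.16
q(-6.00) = -441.84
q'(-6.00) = 242.61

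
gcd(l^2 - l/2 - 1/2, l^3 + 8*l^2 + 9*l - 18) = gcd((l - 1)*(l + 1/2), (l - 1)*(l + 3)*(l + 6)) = l - 1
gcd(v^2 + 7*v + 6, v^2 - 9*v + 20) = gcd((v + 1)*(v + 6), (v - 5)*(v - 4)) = 1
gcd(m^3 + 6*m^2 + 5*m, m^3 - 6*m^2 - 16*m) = m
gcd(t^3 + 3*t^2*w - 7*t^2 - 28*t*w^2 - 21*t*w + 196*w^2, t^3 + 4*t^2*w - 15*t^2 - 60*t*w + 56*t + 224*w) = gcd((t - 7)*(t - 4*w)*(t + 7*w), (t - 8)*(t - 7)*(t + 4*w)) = t - 7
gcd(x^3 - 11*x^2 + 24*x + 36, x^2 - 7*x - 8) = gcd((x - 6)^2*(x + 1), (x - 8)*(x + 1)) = x + 1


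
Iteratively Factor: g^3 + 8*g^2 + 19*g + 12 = (g + 1)*(g^2 + 7*g + 12) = (g + 1)*(g + 4)*(g + 3)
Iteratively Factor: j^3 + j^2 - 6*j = (j - 2)*(j^2 + 3*j) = (j - 2)*(j + 3)*(j)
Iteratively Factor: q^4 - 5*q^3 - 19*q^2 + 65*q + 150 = (q + 3)*(q^3 - 8*q^2 + 5*q + 50) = (q + 2)*(q + 3)*(q^2 - 10*q + 25) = (q - 5)*(q + 2)*(q + 3)*(q - 5)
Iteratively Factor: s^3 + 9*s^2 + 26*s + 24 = (s + 3)*(s^2 + 6*s + 8) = (s + 2)*(s + 3)*(s + 4)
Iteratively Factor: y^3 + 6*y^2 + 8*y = (y)*(y^2 + 6*y + 8) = y*(y + 2)*(y + 4)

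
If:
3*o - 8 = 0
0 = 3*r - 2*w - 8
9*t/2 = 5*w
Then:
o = 8/3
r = 2*w/3 + 8/3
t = 10*w/9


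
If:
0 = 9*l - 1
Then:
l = 1/9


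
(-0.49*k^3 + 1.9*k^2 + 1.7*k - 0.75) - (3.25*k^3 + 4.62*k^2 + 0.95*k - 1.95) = -3.74*k^3 - 2.72*k^2 + 0.75*k + 1.2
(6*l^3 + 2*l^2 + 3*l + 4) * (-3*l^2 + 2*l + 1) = -18*l^5 + 6*l^4 + l^3 - 4*l^2 + 11*l + 4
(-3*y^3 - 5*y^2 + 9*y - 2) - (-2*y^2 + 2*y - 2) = -3*y^3 - 3*y^2 + 7*y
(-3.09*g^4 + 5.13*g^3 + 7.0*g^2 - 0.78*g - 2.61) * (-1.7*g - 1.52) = 5.253*g^5 - 4.0242*g^4 - 19.6976*g^3 - 9.314*g^2 + 5.6226*g + 3.9672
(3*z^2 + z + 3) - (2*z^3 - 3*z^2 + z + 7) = -2*z^3 + 6*z^2 - 4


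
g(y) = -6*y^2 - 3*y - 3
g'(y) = -12*y - 3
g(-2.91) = -45.08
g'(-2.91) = 31.92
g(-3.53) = -67.18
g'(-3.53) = 39.36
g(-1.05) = -6.46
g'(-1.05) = 9.60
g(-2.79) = -41.33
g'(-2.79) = 30.48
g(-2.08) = -22.72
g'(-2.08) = 21.96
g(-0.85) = -4.78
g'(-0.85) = 7.20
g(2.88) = -61.41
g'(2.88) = -37.56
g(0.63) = -7.27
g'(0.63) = -10.56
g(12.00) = -903.00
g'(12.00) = -147.00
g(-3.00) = -48.00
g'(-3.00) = 33.00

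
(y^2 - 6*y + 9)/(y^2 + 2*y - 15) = (y - 3)/(y + 5)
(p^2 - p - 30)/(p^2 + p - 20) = (p - 6)/(p - 4)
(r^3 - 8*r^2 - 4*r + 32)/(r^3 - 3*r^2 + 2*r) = (r^2 - 6*r - 16)/(r*(r - 1))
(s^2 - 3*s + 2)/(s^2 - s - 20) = (-s^2 + 3*s - 2)/(-s^2 + s + 20)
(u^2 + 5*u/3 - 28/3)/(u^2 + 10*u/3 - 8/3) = (3*u - 7)/(3*u - 2)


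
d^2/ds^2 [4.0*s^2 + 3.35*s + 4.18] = 8.00000000000000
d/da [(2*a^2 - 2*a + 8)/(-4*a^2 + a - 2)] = 2*(-3*a^2 + 28*a - 2)/(16*a^4 - 8*a^3 + 17*a^2 - 4*a + 4)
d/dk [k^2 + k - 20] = 2*k + 1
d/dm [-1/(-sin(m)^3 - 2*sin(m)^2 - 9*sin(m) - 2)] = (-4*sin(m) + 3*cos(m)^2 - 12)*cos(m)/(sin(m)^3 + 2*sin(m)^2 + 9*sin(m) + 2)^2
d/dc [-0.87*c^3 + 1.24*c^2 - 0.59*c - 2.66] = -2.61*c^2 + 2.48*c - 0.59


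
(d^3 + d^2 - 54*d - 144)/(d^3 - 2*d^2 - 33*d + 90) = (d^2 - 5*d - 24)/(d^2 - 8*d + 15)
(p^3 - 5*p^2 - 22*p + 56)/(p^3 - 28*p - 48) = (p^2 - 9*p + 14)/(p^2 - 4*p - 12)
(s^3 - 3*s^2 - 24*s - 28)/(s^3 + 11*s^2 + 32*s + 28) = (s - 7)/(s + 7)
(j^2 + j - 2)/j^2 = (j^2 + j - 2)/j^2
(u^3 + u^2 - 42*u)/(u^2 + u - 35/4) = 4*u*(u^2 + u - 42)/(4*u^2 + 4*u - 35)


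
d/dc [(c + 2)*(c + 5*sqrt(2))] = 2*c + 2 + 5*sqrt(2)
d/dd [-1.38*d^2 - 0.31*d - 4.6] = -2.76*d - 0.31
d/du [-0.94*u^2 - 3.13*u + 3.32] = -1.88*u - 3.13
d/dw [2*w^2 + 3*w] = 4*w + 3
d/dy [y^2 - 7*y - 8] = 2*y - 7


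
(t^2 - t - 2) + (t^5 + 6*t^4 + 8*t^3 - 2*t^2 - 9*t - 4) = t^5 + 6*t^4 + 8*t^3 - t^2 - 10*t - 6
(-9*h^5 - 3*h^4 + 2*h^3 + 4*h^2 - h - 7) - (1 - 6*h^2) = -9*h^5 - 3*h^4 + 2*h^3 + 10*h^2 - h - 8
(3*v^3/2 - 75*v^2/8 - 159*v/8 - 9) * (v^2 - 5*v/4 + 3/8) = 3*v^5/2 - 45*v^4/4 - 243*v^3/32 + 789*v^2/64 + 243*v/64 - 27/8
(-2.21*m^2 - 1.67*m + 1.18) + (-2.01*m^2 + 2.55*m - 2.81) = -4.22*m^2 + 0.88*m - 1.63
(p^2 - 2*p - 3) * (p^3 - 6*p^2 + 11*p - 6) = p^5 - 8*p^4 + 20*p^3 - 10*p^2 - 21*p + 18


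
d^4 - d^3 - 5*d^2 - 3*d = d*(d - 3)*(d + 1)^2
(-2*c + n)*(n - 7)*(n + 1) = -2*c*n^2 + 12*c*n + 14*c + n^3 - 6*n^2 - 7*n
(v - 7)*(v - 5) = v^2 - 12*v + 35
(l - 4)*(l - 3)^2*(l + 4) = l^4 - 6*l^3 - 7*l^2 + 96*l - 144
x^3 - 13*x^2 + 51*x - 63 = (x - 7)*(x - 3)^2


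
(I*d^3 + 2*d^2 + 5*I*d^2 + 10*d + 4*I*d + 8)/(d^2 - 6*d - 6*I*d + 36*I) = (I*d^3 + d^2*(2 + 5*I) + d*(10 + 4*I) + 8)/(d^2 + d*(-6 - 6*I) + 36*I)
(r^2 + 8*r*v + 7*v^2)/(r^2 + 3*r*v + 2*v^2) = (r + 7*v)/(r + 2*v)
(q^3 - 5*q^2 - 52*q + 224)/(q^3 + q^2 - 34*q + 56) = (q - 8)/(q - 2)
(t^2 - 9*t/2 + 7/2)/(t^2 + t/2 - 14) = (t - 1)/(t + 4)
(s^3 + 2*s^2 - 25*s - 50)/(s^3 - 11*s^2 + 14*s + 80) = (s + 5)/(s - 8)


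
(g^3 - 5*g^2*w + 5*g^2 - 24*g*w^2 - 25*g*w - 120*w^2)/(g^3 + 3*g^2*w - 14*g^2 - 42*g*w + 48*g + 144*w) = (g^2 - 8*g*w + 5*g - 40*w)/(g^2 - 14*g + 48)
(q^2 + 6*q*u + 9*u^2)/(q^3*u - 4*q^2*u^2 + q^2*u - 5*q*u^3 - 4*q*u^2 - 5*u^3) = (q^2 + 6*q*u + 9*u^2)/(u*(q^3 - 4*q^2*u + q^2 - 5*q*u^2 - 4*q*u - 5*u^2))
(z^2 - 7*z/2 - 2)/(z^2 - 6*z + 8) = (z + 1/2)/(z - 2)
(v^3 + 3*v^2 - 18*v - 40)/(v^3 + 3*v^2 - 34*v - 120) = (v^2 - 2*v - 8)/(v^2 - 2*v - 24)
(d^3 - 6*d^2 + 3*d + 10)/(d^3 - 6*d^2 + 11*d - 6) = (d^2 - 4*d - 5)/(d^2 - 4*d + 3)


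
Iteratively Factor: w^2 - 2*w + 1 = (w - 1)*(w - 1)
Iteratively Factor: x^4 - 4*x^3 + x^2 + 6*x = (x - 3)*(x^3 - x^2 - 2*x) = (x - 3)*(x + 1)*(x^2 - 2*x) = x*(x - 3)*(x + 1)*(x - 2)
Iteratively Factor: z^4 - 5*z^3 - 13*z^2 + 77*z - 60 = (z + 4)*(z^3 - 9*z^2 + 23*z - 15) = (z - 5)*(z + 4)*(z^2 - 4*z + 3) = (z - 5)*(z - 3)*(z + 4)*(z - 1)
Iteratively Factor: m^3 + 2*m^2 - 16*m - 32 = (m + 4)*(m^2 - 2*m - 8) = (m - 4)*(m + 4)*(m + 2)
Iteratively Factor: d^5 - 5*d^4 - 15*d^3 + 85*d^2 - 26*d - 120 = (d + 1)*(d^4 - 6*d^3 - 9*d^2 + 94*d - 120) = (d - 3)*(d + 1)*(d^3 - 3*d^2 - 18*d + 40) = (d - 3)*(d + 1)*(d + 4)*(d^2 - 7*d + 10) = (d - 5)*(d - 3)*(d + 1)*(d + 4)*(d - 2)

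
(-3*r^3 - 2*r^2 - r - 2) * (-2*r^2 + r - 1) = 6*r^5 + r^4 + 3*r^3 + 5*r^2 - r + 2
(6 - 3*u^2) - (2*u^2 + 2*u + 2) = -5*u^2 - 2*u + 4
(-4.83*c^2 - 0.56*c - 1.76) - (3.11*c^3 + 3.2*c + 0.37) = -3.11*c^3 - 4.83*c^2 - 3.76*c - 2.13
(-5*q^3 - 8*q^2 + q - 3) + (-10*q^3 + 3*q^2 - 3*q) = -15*q^3 - 5*q^2 - 2*q - 3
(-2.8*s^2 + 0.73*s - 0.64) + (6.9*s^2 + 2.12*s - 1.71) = 4.1*s^2 + 2.85*s - 2.35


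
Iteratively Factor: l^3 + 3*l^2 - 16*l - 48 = (l + 4)*(l^2 - l - 12) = (l - 4)*(l + 4)*(l + 3)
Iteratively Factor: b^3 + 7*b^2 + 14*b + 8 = (b + 1)*(b^2 + 6*b + 8) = (b + 1)*(b + 4)*(b + 2)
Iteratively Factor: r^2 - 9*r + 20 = (r - 4)*(r - 5)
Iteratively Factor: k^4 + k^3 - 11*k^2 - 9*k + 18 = (k - 1)*(k^3 + 2*k^2 - 9*k - 18) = (k - 3)*(k - 1)*(k^2 + 5*k + 6) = (k - 3)*(k - 1)*(k + 2)*(k + 3)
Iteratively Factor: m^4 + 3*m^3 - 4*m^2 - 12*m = (m)*(m^3 + 3*m^2 - 4*m - 12) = m*(m + 3)*(m^2 - 4) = m*(m - 2)*(m + 3)*(m + 2)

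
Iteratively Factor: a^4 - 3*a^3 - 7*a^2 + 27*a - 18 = (a - 2)*(a^3 - a^2 - 9*a + 9) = (a - 2)*(a - 1)*(a^2 - 9) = (a - 3)*(a - 2)*(a - 1)*(a + 3)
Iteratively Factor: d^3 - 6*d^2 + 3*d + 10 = (d - 2)*(d^2 - 4*d - 5) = (d - 2)*(d + 1)*(d - 5)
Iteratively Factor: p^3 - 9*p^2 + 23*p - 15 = (p - 3)*(p^2 - 6*p + 5) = (p - 5)*(p - 3)*(p - 1)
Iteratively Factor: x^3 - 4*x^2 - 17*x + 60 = (x - 3)*(x^2 - x - 20) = (x - 3)*(x + 4)*(x - 5)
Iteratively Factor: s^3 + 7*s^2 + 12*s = (s)*(s^2 + 7*s + 12) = s*(s + 4)*(s + 3)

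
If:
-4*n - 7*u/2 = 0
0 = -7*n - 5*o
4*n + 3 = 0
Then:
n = -3/4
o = 21/20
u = 6/7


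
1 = 1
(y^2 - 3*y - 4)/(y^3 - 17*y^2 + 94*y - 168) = (y + 1)/(y^2 - 13*y + 42)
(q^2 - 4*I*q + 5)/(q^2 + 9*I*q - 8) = (q - 5*I)/(q + 8*I)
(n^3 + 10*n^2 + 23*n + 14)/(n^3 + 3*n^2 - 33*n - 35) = (n + 2)/(n - 5)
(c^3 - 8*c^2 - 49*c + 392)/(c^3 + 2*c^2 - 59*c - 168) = (c - 7)/(c + 3)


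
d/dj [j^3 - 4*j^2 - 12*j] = 3*j^2 - 8*j - 12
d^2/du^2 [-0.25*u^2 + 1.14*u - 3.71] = -0.500000000000000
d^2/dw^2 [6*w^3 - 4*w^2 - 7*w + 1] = 36*w - 8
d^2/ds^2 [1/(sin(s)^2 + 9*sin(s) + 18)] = (-4*sin(s)^4 - 27*sin(s)^3 - 3*sin(s)^2 + 216*sin(s) + 126)/(sin(s)^2 + 9*sin(s) + 18)^3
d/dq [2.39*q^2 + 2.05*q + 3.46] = 4.78*q + 2.05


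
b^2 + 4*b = b*(b + 4)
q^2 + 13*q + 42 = (q + 6)*(q + 7)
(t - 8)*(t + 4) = t^2 - 4*t - 32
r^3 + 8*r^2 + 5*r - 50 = (r - 2)*(r + 5)^2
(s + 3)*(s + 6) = s^2 + 9*s + 18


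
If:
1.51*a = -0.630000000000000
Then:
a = -0.42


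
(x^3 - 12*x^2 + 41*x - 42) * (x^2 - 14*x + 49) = x^5 - 26*x^4 + 258*x^3 - 1204*x^2 + 2597*x - 2058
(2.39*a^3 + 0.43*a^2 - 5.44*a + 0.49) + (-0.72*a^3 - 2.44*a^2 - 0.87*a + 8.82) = 1.67*a^3 - 2.01*a^2 - 6.31*a + 9.31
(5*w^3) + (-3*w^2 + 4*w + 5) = 5*w^3 - 3*w^2 + 4*w + 5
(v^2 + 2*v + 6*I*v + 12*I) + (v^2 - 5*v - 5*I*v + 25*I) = 2*v^2 - 3*v + I*v + 37*I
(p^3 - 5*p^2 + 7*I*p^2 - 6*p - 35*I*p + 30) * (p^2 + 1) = p^5 - 5*p^4 + 7*I*p^4 - 5*p^3 - 35*I*p^3 + 25*p^2 + 7*I*p^2 - 6*p - 35*I*p + 30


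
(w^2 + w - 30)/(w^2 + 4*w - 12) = (w - 5)/(w - 2)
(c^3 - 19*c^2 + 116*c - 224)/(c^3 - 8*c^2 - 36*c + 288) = (c^2 - 11*c + 28)/(c^2 - 36)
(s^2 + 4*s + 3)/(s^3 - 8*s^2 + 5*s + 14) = (s + 3)/(s^2 - 9*s + 14)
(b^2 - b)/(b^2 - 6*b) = (b - 1)/(b - 6)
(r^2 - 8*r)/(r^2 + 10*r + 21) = r*(r - 8)/(r^2 + 10*r + 21)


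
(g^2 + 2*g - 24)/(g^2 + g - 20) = (g + 6)/(g + 5)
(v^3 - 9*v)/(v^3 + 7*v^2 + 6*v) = (v^2 - 9)/(v^2 + 7*v + 6)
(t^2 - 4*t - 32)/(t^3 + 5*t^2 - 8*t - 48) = (t - 8)/(t^2 + t - 12)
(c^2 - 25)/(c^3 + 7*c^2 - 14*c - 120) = (c - 5)/(c^2 + 2*c - 24)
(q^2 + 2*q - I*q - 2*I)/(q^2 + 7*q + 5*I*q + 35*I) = (q^2 + q*(2 - I) - 2*I)/(q^2 + q*(7 + 5*I) + 35*I)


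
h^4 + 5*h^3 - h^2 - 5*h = h*(h - 1)*(h + 1)*(h + 5)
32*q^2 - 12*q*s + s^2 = (-8*q + s)*(-4*q + s)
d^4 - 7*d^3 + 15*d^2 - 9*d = d*(d - 3)^2*(d - 1)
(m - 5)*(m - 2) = m^2 - 7*m + 10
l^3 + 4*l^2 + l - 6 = (l - 1)*(l + 2)*(l + 3)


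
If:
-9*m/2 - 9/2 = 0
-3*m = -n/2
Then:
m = -1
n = -6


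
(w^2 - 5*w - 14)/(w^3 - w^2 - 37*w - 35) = (w + 2)/(w^2 + 6*w + 5)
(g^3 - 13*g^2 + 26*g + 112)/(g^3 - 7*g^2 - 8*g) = (g^2 - 5*g - 14)/(g*(g + 1))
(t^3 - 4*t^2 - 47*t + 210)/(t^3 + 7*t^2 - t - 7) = (t^2 - 11*t + 30)/(t^2 - 1)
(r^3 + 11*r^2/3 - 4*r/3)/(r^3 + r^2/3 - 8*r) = (3*r^2 + 11*r - 4)/(3*r^2 + r - 24)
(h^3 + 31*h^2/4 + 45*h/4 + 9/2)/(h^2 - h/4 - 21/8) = 2*(4*h^3 + 31*h^2 + 45*h + 18)/(8*h^2 - 2*h - 21)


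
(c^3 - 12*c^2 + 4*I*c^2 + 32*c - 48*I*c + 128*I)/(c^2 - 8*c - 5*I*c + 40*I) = (c^2 + 4*c*(-1 + I) - 16*I)/(c - 5*I)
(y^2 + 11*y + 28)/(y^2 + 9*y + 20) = (y + 7)/(y + 5)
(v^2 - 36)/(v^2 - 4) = (v^2 - 36)/(v^2 - 4)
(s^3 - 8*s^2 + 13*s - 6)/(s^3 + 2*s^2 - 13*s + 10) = (s^2 - 7*s + 6)/(s^2 + 3*s - 10)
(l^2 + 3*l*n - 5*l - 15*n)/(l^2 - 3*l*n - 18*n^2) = (l - 5)/(l - 6*n)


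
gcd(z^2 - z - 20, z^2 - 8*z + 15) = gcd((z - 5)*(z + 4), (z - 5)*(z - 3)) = z - 5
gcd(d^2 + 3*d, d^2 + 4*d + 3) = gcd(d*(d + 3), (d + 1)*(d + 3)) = d + 3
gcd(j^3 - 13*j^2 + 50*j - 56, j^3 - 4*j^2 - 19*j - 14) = j - 7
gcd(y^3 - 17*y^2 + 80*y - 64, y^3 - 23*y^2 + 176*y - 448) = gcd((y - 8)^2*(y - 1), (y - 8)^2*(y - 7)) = y^2 - 16*y + 64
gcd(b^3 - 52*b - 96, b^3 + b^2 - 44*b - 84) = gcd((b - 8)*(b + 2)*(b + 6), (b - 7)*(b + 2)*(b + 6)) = b^2 + 8*b + 12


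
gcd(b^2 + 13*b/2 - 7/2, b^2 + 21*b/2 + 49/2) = b + 7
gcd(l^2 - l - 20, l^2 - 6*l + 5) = l - 5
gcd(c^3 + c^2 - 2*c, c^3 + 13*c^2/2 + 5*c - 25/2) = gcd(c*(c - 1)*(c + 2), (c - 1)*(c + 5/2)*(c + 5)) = c - 1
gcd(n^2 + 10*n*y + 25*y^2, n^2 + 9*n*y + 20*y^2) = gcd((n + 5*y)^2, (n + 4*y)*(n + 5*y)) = n + 5*y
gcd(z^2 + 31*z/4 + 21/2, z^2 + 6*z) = z + 6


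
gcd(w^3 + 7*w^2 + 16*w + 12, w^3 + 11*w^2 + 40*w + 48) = w + 3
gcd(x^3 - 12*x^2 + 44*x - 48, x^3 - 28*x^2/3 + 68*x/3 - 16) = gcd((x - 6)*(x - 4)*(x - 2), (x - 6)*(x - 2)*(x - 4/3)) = x^2 - 8*x + 12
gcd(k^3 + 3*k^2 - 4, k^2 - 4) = k + 2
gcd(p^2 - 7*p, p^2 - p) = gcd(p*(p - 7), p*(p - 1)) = p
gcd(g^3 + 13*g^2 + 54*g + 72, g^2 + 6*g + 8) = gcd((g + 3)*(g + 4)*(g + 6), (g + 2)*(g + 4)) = g + 4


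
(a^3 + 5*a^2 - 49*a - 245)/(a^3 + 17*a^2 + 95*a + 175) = (a - 7)/(a + 5)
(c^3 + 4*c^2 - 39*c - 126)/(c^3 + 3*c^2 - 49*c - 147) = (c - 6)/(c - 7)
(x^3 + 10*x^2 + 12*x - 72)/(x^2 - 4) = (x^2 + 12*x + 36)/(x + 2)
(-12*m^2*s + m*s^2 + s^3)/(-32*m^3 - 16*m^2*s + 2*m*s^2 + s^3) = s*(-3*m + s)/(-8*m^2 - 2*m*s + s^2)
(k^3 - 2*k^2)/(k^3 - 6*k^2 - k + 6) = k^2*(k - 2)/(k^3 - 6*k^2 - k + 6)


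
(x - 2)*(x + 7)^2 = x^3 + 12*x^2 + 21*x - 98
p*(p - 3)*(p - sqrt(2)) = p^3 - 3*p^2 - sqrt(2)*p^2 + 3*sqrt(2)*p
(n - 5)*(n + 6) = n^2 + n - 30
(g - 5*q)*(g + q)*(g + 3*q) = g^3 - g^2*q - 17*g*q^2 - 15*q^3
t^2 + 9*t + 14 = (t + 2)*(t + 7)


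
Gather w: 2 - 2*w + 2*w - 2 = 0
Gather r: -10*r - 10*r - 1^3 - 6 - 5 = -20*r - 12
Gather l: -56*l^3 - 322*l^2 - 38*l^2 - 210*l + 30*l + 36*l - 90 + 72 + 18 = -56*l^3 - 360*l^2 - 144*l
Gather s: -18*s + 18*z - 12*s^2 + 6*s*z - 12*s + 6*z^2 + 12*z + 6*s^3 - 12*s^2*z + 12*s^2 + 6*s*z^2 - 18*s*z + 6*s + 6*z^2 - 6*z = 6*s^3 - 12*s^2*z + s*(6*z^2 - 12*z - 24) + 12*z^2 + 24*z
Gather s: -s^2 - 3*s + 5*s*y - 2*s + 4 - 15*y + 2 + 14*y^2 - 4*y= -s^2 + s*(5*y - 5) + 14*y^2 - 19*y + 6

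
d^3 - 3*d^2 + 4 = (d - 2)^2*(d + 1)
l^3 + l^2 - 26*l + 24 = (l - 4)*(l - 1)*(l + 6)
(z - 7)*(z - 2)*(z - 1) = z^3 - 10*z^2 + 23*z - 14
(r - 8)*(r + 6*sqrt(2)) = r^2 - 8*r + 6*sqrt(2)*r - 48*sqrt(2)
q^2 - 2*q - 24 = (q - 6)*(q + 4)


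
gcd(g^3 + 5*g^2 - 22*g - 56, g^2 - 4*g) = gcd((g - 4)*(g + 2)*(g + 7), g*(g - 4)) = g - 4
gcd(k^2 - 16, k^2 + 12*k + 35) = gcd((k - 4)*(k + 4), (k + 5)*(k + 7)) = 1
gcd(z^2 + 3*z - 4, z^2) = 1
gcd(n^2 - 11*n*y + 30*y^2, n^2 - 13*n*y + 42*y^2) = -n + 6*y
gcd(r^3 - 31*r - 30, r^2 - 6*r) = r - 6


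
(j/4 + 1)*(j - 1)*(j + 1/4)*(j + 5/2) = j^4/4 + 23*j^3/16 + 39*j^2/32 - 73*j/32 - 5/8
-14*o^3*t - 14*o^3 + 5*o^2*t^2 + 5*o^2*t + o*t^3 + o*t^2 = (-2*o + t)*(7*o + t)*(o*t + o)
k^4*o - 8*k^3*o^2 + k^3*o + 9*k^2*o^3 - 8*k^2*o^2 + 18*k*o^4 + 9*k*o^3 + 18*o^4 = (k - 6*o)*(k - 3*o)*(k + o)*(k*o + o)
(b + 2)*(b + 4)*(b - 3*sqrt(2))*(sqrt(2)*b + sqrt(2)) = sqrt(2)*b^4 - 6*b^3 + 7*sqrt(2)*b^3 - 42*b^2 + 14*sqrt(2)*b^2 - 84*b + 8*sqrt(2)*b - 48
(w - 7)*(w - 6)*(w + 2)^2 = w^4 - 9*w^3 - 6*w^2 + 116*w + 168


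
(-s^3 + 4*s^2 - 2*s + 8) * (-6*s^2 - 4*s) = 6*s^5 - 20*s^4 - 4*s^3 - 40*s^2 - 32*s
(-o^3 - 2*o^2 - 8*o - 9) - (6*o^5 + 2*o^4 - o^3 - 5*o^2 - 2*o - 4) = -6*o^5 - 2*o^4 + 3*o^2 - 6*o - 5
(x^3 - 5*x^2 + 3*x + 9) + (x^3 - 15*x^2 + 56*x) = 2*x^3 - 20*x^2 + 59*x + 9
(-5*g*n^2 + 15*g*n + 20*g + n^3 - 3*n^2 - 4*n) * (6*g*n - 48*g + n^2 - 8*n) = -30*g^2*n^3 + 330*g^2*n^2 - 600*g^2*n - 960*g^2 + g*n^4 - 11*g*n^3 + 20*g*n^2 + 32*g*n + n^5 - 11*n^4 + 20*n^3 + 32*n^2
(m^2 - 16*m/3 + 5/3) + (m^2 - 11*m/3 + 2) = 2*m^2 - 9*m + 11/3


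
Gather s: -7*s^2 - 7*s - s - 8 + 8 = -7*s^2 - 8*s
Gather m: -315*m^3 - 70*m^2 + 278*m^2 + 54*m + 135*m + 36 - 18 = -315*m^3 + 208*m^2 + 189*m + 18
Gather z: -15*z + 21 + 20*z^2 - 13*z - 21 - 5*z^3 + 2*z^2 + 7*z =-5*z^3 + 22*z^2 - 21*z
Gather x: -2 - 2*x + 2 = -2*x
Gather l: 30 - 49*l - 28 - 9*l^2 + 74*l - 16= -9*l^2 + 25*l - 14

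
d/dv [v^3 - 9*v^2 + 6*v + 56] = 3*v^2 - 18*v + 6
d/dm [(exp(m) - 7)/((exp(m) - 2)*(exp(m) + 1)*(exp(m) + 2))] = 2*(-exp(3*m) + 10*exp(2*m) + 7*exp(m) - 16)*exp(m)/(exp(6*m) + 2*exp(5*m) - 7*exp(4*m) - 16*exp(3*m) + 8*exp(2*m) + 32*exp(m) + 16)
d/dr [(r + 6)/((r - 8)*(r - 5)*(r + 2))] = (-2*r^3 - 7*r^2 + 132*r - 4)/(r^6 - 22*r^5 + 149*r^4 - 148*r^3 - 1564*r^2 + 2240*r + 6400)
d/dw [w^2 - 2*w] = 2*w - 2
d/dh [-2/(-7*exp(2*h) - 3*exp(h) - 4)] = (-28*exp(h) - 6)*exp(h)/(7*exp(2*h) + 3*exp(h) + 4)^2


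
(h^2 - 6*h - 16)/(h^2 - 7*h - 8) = (h + 2)/(h + 1)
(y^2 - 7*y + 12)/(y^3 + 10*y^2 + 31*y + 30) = (y^2 - 7*y + 12)/(y^3 + 10*y^2 + 31*y + 30)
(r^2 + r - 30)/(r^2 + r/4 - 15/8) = 8*(r^2 + r - 30)/(8*r^2 + 2*r - 15)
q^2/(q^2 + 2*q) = q/(q + 2)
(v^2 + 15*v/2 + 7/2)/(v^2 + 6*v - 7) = (v + 1/2)/(v - 1)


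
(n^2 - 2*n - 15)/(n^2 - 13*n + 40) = (n + 3)/(n - 8)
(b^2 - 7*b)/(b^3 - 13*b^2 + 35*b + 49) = b/(b^2 - 6*b - 7)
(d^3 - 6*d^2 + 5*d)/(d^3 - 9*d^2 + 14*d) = (d^2 - 6*d + 5)/(d^2 - 9*d + 14)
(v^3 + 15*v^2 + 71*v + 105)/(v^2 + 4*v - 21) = (v^2 + 8*v + 15)/(v - 3)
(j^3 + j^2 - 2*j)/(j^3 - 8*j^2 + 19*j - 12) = j*(j + 2)/(j^2 - 7*j + 12)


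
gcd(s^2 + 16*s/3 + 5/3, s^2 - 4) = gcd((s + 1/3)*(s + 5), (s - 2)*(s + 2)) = 1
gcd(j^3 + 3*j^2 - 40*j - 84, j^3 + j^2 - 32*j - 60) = j^2 - 4*j - 12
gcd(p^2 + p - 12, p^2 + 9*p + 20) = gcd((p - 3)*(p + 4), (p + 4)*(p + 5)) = p + 4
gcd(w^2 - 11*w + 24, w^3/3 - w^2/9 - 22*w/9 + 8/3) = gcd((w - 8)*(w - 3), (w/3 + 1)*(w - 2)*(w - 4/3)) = 1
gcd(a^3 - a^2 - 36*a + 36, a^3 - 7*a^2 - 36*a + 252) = a^2 - 36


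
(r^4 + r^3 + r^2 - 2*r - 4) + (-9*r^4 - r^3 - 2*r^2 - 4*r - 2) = -8*r^4 - r^2 - 6*r - 6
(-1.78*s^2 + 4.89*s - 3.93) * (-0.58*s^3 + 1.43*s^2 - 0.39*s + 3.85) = 1.0324*s^5 - 5.3816*s^4 + 9.9663*s^3 - 14.38*s^2 + 20.3592*s - 15.1305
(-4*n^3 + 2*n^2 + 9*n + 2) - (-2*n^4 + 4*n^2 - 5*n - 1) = 2*n^4 - 4*n^3 - 2*n^2 + 14*n + 3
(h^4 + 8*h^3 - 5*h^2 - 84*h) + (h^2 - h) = h^4 + 8*h^3 - 4*h^2 - 85*h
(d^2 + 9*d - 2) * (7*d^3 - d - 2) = 7*d^5 + 63*d^4 - 15*d^3 - 11*d^2 - 16*d + 4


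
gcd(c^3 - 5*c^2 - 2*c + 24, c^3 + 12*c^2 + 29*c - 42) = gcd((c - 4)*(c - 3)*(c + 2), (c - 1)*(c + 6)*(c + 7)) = 1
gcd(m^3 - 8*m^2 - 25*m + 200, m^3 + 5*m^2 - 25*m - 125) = m^2 - 25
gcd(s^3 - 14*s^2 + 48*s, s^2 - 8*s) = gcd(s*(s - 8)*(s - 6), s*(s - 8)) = s^2 - 8*s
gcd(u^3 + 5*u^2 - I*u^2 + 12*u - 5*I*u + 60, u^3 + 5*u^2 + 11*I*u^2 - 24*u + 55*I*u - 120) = u^2 + u*(5 + 3*I) + 15*I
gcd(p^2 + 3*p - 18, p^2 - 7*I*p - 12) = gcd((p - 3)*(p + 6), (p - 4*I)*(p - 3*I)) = 1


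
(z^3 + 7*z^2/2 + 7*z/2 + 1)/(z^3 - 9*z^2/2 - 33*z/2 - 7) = (z + 1)/(z - 7)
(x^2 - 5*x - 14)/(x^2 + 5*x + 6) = (x - 7)/(x + 3)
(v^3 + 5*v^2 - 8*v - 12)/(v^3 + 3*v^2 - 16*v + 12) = (v + 1)/(v - 1)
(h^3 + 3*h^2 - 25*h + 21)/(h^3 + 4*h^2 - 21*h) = (h - 1)/h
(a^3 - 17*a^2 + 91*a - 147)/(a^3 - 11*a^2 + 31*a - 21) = (a - 7)/(a - 1)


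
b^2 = b^2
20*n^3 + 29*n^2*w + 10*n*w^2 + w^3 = (n + w)*(4*n + w)*(5*n + w)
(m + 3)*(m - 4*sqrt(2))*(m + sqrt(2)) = m^3 - 3*sqrt(2)*m^2 + 3*m^2 - 9*sqrt(2)*m - 8*m - 24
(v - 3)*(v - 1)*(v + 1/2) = v^3 - 7*v^2/2 + v + 3/2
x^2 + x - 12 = (x - 3)*(x + 4)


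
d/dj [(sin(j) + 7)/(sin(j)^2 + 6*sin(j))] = (-14*sin(j) + cos(j)^2 - 43)*cos(j)/((sin(j) + 6)^2*sin(j)^2)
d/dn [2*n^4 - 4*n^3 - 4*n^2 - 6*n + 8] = 8*n^3 - 12*n^2 - 8*n - 6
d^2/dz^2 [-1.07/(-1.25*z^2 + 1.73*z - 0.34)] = (-3.34375*z^2 + 4.62775*z + 1.07*(2.5*z - 1.73)*(5.0*z - 3.46) - 0.9095)/(1.25*z^2 - 1.73*z + 0.34)^3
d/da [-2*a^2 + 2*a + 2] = 2 - 4*a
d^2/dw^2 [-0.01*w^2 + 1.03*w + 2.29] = -0.0200000000000000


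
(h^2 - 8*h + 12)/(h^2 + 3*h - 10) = (h - 6)/(h + 5)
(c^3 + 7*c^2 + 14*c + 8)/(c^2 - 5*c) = (c^3 + 7*c^2 + 14*c + 8)/(c*(c - 5))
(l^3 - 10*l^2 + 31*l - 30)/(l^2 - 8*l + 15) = l - 2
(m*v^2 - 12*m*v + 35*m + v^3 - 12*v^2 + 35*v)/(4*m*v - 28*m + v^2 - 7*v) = (m*v - 5*m + v^2 - 5*v)/(4*m + v)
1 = 1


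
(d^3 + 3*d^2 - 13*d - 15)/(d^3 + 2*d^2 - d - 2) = (d^2 + 2*d - 15)/(d^2 + d - 2)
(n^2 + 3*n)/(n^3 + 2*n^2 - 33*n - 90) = n/(n^2 - n - 30)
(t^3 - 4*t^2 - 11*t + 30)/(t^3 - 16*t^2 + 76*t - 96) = (t^2 - 2*t - 15)/(t^2 - 14*t + 48)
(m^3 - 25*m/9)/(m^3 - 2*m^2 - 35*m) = (25/9 - m^2)/(-m^2 + 2*m + 35)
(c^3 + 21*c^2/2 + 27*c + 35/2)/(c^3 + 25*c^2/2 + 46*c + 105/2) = (c + 1)/(c + 3)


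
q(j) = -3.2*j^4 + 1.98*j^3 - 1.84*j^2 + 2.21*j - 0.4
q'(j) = -12.8*j^3 + 5.94*j^2 - 3.68*j + 2.21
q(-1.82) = -57.56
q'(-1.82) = 105.75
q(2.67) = -132.56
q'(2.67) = -208.91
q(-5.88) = -4304.79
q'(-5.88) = 2831.43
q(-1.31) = -20.33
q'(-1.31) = 46.00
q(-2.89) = -293.17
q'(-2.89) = 371.42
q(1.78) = -23.25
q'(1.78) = -57.71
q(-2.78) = -254.43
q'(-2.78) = 333.35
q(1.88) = -29.57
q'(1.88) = -68.77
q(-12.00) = -70068.52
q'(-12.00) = 23020.13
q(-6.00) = -4654.78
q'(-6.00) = 3002.93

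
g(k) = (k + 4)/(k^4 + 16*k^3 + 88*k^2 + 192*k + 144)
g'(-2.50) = 2.01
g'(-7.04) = -0.22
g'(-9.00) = -0.00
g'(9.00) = 0.00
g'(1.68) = -0.00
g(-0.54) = 0.05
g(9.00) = 0.00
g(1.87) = 0.01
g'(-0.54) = -0.08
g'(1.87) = -0.00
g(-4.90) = -0.09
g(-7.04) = -0.11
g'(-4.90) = 0.20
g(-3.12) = 0.08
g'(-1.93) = -728.86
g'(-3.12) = 0.19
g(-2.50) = 0.49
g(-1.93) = 25.50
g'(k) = (k + 4)*(-4*k^3 - 48*k^2 - 176*k - 192)/(k^4 + 16*k^3 + 88*k^2 + 192*k + 144)^2 + 1/(k^4 + 16*k^3 + 88*k^2 + 192*k + 144) = (-3*k^2 - 24*k - 52)/(k^6 + 24*k^5 + 228*k^4 + 1088*k^3 + 2736*k^2 + 3456*k + 1728)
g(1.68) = 0.01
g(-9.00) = -0.01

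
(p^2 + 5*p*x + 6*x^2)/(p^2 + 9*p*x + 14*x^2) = (p + 3*x)/(p + 7*x)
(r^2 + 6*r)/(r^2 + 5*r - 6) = r/(r - 1)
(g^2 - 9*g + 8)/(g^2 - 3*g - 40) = (g - 1)/(g + 5)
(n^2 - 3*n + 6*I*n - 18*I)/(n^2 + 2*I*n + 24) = (n - 3)/(n - 4*I)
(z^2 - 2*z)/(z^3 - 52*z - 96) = z*(2 - z)/(-z^3 + 52*z + 96)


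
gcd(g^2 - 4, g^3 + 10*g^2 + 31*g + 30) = g + 2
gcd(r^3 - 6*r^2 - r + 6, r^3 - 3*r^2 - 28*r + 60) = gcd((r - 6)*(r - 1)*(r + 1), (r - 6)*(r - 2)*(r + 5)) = r - 6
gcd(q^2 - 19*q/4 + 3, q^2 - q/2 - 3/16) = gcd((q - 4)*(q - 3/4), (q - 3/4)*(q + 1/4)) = q - 3/4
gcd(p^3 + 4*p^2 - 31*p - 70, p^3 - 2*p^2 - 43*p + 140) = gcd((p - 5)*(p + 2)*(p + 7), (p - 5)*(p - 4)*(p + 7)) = p^2 + 2*p - 35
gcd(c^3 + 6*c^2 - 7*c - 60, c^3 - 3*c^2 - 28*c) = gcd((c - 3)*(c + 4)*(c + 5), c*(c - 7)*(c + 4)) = c + 4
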